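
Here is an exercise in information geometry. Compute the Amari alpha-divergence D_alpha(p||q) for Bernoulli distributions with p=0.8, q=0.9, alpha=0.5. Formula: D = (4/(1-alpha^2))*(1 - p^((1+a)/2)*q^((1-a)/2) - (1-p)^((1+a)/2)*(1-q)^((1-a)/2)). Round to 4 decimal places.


Amari alpha-divergence:
D = (4/(1-alpha^2))*(1 - p^((1+a)/2)*q^((1-a)/2) - (1-p)^((1+a)/2)*(1-q)^((1-a)/2)).
alpha = 0.5, p = 0.8, q = 0.9.
e1 = (1+alpha)/2 = 0.75, e2 = (1-alpha)/2 = 0.25.
t1 = p^e1 * q^e2 = 0.8^0.75 * 0.9^0.25 = 0.823907.
t2 = (1-p)^e1 * (1-q)^e2 = 0.2^0.75 * 0.1^0.25 = 0.168179.
4/(1-alpha^2) = 5.333333.
D = 5.333333*(1 - 0.823907 - 0.168179) = 0.0422

0.0422


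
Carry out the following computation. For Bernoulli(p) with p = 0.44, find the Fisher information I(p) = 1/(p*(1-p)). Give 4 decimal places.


For Bernoulli(p), Fisher information is I(p) = 1/(p*(1-p)).
p = 0.44, 1-p = 0.56.
p*(1-p) = 0.2464.
I(p) = 1/0.2464 = 4.0584

4.0584


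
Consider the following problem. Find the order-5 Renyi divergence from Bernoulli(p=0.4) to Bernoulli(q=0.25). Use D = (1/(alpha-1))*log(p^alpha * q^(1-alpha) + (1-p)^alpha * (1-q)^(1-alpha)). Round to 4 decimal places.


Renyi divergence of order alpha between Bernoulli distributions:
D = (1/(alpha-1))*log(p^alpha * q^(1-alpha) + (1-p)^alpha * (1-q)^(1-alpha)).
alpha = 5, p = 0.4, q = 0.25.
p^alpha * q^(1-alpha) = 0.4^5 * 0.25^-4 = 2.62144.
(1-p)^alpha * (1-q)^(1-alpha) = 0.6^5 * 0.75^-4 = 0.24576.
sum = 2.62144 + 0.24576 = 2.8672.
D = (1/4)*log(2.8672) = 0.2633

0.2633


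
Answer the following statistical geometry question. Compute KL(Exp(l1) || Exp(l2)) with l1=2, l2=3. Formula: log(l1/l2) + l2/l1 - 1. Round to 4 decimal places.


KL divergence for exponential family:
KL = log(l1/l2) + l2/l1 - 1.
log(2/3) = -0.405465.
3/2 = 1.5.
KL = -0.405465 + 1.5 - 1 = 0.0945

0.0945


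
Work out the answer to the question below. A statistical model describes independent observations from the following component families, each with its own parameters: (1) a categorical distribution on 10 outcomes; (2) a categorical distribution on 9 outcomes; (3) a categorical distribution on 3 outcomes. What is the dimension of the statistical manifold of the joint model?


The dimension of a statistical manifold equals the number of free
(independent) real parameters of the model. For a product of independent
blocks the parameter counts add.
- categorical on 10 outcomes (probabilities sum to 1): 10-1 = 9.
- categorical on 9 outcomes (probabilities sum to 1): 9-1 = 8.
- categorical on 3 outcomes (probabilities sum to 1): 3-1 = 2.
Total = 9 + 8 + 2 = 19.
Dimension = 19

19


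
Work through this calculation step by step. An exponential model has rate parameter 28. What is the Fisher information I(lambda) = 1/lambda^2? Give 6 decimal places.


Fisher information for exponential: I(lambda) = 1/lambda^2.
lambda = 28, lambda^2 = 784.
I = 1/784 = 0.001276

0.001276


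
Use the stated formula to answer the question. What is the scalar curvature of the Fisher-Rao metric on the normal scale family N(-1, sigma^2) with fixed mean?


This family has a single free parameter, so its statistical manifold
is 1-dimensional. The Riemann curvature tensor of any 1-dimensional
Riemannian manifold vanishes identically, so R = 0.

0


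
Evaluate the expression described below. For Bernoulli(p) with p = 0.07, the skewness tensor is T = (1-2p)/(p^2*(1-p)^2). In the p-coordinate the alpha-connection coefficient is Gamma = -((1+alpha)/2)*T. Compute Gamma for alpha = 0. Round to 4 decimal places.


Skewness (Amari-Chentsov) tensor: T = (1-2p)/(p^2*(1-p)^2).
p = 0.07, 1-2p = 0.86, p^2 = 0.0049, (1-p)^2 = 0.8649.
T = 0.86/(0.0049 * 0.8649) = 202.92543.
In the p-coordinate, Gamma^(alpha) = Gamma^(0) - (alpha/2)*T with Gamma^(0) = (1/2)*g'(p) = -T/2,
so Gamma^(alpha) = -((1+alpha)/2)*T.
alpha = 0, -(1+alpha)/2 = -0.5.
Gamma = -0.5 * 202.92543 = -101.4627

-101.4627


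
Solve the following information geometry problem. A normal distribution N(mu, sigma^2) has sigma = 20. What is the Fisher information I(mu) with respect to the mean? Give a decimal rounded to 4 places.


The Fisher information for the mean of a normal distribution is I(mu) = 1/sigma^2.
sigma = 20, so sigma^2 = 400.
I(mu) = 1/400 = 0.0025

0.0025


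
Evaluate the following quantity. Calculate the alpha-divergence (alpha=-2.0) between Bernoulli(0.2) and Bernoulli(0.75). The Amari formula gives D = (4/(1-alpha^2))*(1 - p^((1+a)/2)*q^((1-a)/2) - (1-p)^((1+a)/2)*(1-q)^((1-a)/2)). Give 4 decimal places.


Amari alpha-divergence:
D = (4/(1-alpha^2))*(1 - p^((1+a)/2)*q^((1-a)/2) - (1-p)^((1+a)/2)*(1-q)^((1-a)/2)).
alpha = -2.0, p = 0.2, q = 0.75.
e1 = (1+alpha)/2 = -0.5, e2 = (1-alpha)/2 = 1.5.
t1 = p^e1 * q^e2 = 0.2^-0.5 * 0.75^1.5 = 1.452369.
t2 = (1-p)^e1 * (1-q)^e2 = 0.8^-0.5 * 0.25^1.5 = 0.139754.
4/(1-alpha^2) = -1.333333.
D = -1.333333*(1 - 1.452369 - 0.139754) = 0.7895

0.7895


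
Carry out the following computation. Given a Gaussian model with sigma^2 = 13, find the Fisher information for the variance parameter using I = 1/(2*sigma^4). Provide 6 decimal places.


Fisher information for variance: I(sigma^2) = 1/(2*sigma^4).
sigma^2 = 13, so sigma^4 = 169.
I = 1/(2*169) = 1/338 = 0.002959

0.002959


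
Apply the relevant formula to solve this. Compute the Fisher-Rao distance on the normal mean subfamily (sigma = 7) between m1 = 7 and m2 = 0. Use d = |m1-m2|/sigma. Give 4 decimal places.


On the fixed-variance normal subfamily, geodesic distance = |m1-m2|/sigma.
|7 - 0| = 7.
sigma = 7.
d = 7/7 = 1.0000

1.0000


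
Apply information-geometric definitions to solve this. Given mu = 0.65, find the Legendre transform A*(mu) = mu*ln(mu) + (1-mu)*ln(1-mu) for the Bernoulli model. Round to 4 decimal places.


Legendre transform for Bernoulli:
A*(mu) = mu*log(mu) + (1-mu)*log(1-mu).
mu = 0.65, 1-mu = 0.35.
mu*log(mu) = 0.65*log(0.65) = -0.280009.
(1-mu)*log(1-mu) = 0.35*log(0.35) = -0.367438.
A* = -0.280009 + -0.367438 = -0.6474

-0.6474


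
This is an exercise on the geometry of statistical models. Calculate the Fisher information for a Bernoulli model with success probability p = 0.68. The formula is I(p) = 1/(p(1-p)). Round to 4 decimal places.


For Bernoulli(p), Fisher information is I(p) = 1/(p*(1-p)).
p = 0.68, 1-p = 0.32.
p*(1-p) = 0.2176.
I(p) = 1/0.2176 = 4.5956

4.5956


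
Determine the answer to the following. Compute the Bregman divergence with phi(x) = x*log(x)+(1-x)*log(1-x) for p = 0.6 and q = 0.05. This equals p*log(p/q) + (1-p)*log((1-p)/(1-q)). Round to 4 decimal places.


Bregman divergence with negative entropy generator:
D = p*log(p/q) + (1-p)*log((1-p)/(1-q)).
p = 0.6, q = 0.05.
p*log(p/q) = 0.6*log(0.6/0.05) = 1.490944.
(1-p)*log((1-p)/(1-q)) = 0.4*log(0.4/0.95) = -0.345999.
D = 1.490944 + -0.345999 = 1.1449

1.1449


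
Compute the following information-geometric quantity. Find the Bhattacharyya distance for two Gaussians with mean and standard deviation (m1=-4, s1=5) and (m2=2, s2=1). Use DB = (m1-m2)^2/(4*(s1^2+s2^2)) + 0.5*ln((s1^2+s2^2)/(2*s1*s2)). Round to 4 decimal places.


Bhattacharyya distance between two Gaussians:
DB = (m1-m2)^2/(4*(s1^2+s2^2)) + (1/2)*ln((s1^2+s2^2)/(2*s1*s2)).
(m1-m2)^2 = (-6)^2 = 36.
s1^2+s2^2 = 25 + 1 = 26.
term1 = 36/104 = 0.346154.
term2 = 0.5*ln(26/10.0) = 0.477756.
DB = 0.346154 + 0.477756 = 0.8239

0.8239


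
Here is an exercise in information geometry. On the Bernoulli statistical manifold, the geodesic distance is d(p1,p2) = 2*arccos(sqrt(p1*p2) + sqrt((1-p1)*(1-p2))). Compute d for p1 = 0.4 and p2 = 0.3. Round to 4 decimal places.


Geodesic distance on Bernoulli manifold:
d(p1,p2) = 2*arccos(sqrt(p1*p2) + sqrt((1-p1)*(1-p2))).
sqrt(p1*p2) = sqrt(0.4*0.3) = 0.34641.
sqrt((1-p1)*(1-p2)) = sqrt(0.6*0.7) = 0.648074.
arg = 0.34641 + 0.648074 = 0.994484.
d = 2*arccos(0.994484) = 0.2102

0.2102


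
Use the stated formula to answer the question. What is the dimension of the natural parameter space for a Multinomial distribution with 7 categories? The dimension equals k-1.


Exponential family dimension calculation:
For Multinomial with k=7 categories, dim = k-1 = 6.

6


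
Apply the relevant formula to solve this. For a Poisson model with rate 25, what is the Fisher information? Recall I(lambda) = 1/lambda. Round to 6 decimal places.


Fisher information for Poisson: I(lambda) = 1/lambda.
lambda = 25.
I(lambda) = 1/25 = 0.040000

0.040000


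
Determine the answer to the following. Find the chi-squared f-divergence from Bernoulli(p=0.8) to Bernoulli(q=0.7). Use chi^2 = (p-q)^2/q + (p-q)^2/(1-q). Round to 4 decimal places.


Chi-squared divergence between Bernoulli distributions:
chi^2 = (p-q)^2/q + (p-q)^2/(1-q).
p = 0.8, q = 0.7, p-q = 0.1.
(p-q)^2 = 0.01.
term1 = 0.01/0.7 = 0.014286.
term2 = 0.01/0.3 = 0.033333.
chi^2 = 0.014286 + 0.033333 = 0.0476

0.0476


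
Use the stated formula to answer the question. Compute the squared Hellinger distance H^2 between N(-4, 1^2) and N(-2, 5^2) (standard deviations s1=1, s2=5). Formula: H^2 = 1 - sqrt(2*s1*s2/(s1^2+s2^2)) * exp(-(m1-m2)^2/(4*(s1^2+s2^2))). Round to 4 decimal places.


Squared Hellinger distance for Gaussians:
H^2 = 1 - sqrt(2*s1*s2/(s1^2+s2^2)) * exp(-(m1-m2)^2/(4*(s1^2+s2^2))).
s1^2 = 1, s2^2 = 25, s1^2+s2^2 = 26.
sqrt(2*1*5/(26)) = 0.620174.
(m1-m2)^2 = (-2)^2 = 4.
exp(-4/(4*26)) = exp(-0.038462) = 0.962269.
H^2 = 1 - 0.620174*0.962269 = 0.4032

0.4032


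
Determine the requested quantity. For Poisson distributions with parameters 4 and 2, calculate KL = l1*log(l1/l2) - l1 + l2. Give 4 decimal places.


KL divergence for Poisson:
KL = l1*log(l1/l2) - l1 + l2.
l1 = 4, l2 = 2.
log(4/2) = 0.693147.
l1*log(l1/l2) = 4 * 0.693147 = 2.772589.
KL = 2.772589 - 4 + 2 = 0.7726

0.7726


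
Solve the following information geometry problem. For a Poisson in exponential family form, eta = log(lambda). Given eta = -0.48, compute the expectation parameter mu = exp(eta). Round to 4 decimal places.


Expectation parameter for Poisson exponential family:
mu = exp(eta).
eta = -0.48.
mu = exp(-0.48) = 0.6188

0.6188


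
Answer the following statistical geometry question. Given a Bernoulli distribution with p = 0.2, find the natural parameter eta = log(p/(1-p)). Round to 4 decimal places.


Natural parameter for Bernoulli: eta = log(p/(1-p)).
p = 0.2, 1-p = 0.8.
p/(1-p) = 0.25.
eta = log(0.25) = -1.3863

-1.3863


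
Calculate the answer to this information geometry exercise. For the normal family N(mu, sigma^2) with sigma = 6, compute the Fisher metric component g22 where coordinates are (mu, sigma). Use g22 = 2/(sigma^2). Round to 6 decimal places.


For the 2-parameter normal family, the Fisher metric has:
  g11 = 1/sigma^2, g22 = 2/sigma^2.
sigma = 6, sigma^2 = 36.
g22 = 0.055556

0.055556


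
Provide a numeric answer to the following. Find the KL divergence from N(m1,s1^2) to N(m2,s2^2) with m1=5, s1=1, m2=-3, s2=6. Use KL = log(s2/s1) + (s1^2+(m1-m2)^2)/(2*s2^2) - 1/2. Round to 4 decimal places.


KL divergence between normal distributions:
KL = log(s2/s1) + (s1^2 + (m1-m2)^2)/(2*s2^2) - 1/2.
log(6/1) = 1.791759.
(1^2 + (5--3)^2)/(2*6^2) = (1 + 64)/72 = 0.902778.
KL = 1.791759 + 0.902778 - 0.5 = 2.1945

2.1945


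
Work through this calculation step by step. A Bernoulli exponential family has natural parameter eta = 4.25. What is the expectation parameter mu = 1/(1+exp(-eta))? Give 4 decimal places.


Dual coordinate (expectation parameter) for Bernoulli:
mu = 1/(1+exp(-eta)).
eta = 4.25.
exp(-eta) = exp(-4.25) = 0.014264.
mu = 1/(1+0.014264) = 0.9859

0.9859


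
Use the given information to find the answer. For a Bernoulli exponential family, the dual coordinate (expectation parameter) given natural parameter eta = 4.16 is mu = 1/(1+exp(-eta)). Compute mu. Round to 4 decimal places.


Dual coordinate (expectation parameter) for Bernoulli:
mu = 1/(1+exp(-eta)).
eta = 4.16.
exp(-eta) = exp(-4.16) = 0.015608.
mu = 1/(1+0.015608) = 0.9846

0.9846


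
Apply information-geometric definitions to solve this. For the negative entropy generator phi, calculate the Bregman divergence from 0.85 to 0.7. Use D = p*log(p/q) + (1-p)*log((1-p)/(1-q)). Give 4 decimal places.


Bregman divergence with negative entropy generator:
D = p*log(p/q) + (1-p)*log((1-p)/(1-q)).
p = 0.85, q = 0.7.
p*log(p/q) = 0.85*log(0.85/0.7) = 0.165033.
(1-p)*log((1-p)/(1-q)) = 0.15*log(0.15/0.3) = -0.103972.
D = 0.165033 + -0.103972 = 0.0611

0.0611


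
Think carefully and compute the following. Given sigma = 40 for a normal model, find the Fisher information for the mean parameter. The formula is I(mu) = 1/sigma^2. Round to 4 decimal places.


The Fisher information for the mean of a normal distribution is I(mu) = 1/sigma^2.
sigma = 40, so sigma^2 = 1600.
I(mu) = 1/1600 = 0.0006

0.0006


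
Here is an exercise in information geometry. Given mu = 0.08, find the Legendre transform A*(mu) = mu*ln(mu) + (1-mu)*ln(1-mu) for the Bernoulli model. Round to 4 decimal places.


Legendre transform for Bernoulli:
A*(mu) = mu*log(mu) + (1-mu)*log(1-mu).
mu = 0.08, 1-mu = 0.92.
mu*log(mu) = 0.08*log(0.08) = -0.202058.
(1-mu)*log(1-mu) = 0.92*log(0.92) = -0.076711.
A* = -0.202058 + -0.076711 = -0.2788

-0.2788


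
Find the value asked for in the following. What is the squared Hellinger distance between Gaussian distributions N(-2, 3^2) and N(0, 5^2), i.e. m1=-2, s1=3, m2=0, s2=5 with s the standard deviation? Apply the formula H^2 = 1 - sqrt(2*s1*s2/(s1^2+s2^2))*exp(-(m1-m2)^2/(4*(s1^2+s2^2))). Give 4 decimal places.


Squared Hellinger distance for Gaussians:
H^2 = 1 - sqrt(2*s1*s2/(s1^2+s2^2)) * exp(-(m1-m2)^2/(4*(s1^2+s2^2))).
s1^2 = 9, s2^2 = 25, s1^2+s2^2 = 34.
sqrt(2*3*5/(34)) = 0.939336.
(m1-m2)^2 = (-2)^2 = 4.
exp(-4/(4*34)) = exp(-0.029412) = 0.971017.
H^2 = 1 - 0.939336*0.971017 = 0.0879

0.0879


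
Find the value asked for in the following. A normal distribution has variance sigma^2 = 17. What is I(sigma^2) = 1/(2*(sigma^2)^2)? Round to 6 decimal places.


Fisher information for variance: I(sigma^2) = 1/(2*sigma^4).
sigma^2 = 17, so sigma^4 = 289.
I = 1/(2*289) = 1/578 = 0.001730

0.001730


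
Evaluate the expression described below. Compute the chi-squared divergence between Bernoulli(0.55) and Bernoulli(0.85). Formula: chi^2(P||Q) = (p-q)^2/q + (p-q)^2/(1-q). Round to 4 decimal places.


Chi-squared divergence between Bernoulli distributions:
chi^2 = (p-q)^2/q + (p-q)^2/(1-q).
p = 0.55, q = 0.85, p-q = -0.3.
(p-q)^2 = 0.09.
term1 = 0.09/0.85 = 0.105882.
term2 = 0.09/0.15 = 0.6.
chi^2 = 0.105882 + 0.6 = 0.7059

0.7059


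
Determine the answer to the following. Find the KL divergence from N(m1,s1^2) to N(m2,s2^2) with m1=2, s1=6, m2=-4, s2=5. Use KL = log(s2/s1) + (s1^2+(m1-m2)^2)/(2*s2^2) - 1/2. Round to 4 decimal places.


KL divergence between normal distributions:
KL = log(s2/s1) + (s1^2 + (m1-m2)^2)/(2*s2^2) - 1/2.
log(5/6) = -0.182322.
(6^2 + (2--4)^2)/(2*5^2) = (36 + 36)/50 = 1.44.
KL = -0.182322 + 1.44 - 0.5 = 0.7577

0.7577


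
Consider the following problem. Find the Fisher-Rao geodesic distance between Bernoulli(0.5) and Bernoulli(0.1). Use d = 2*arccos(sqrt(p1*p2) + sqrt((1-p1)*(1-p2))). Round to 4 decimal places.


Geodesic distance on Bernoulli manifold:
d(p1,p2) = 2*arccos(sqrt(p1*p2) + sqrt((1-p1)*(1-p2))).
sqrt(p1*p2) = sqrt(0.5*0.1) = 0.223607.
sqrt((1-p1)*(1-p2)) = sqrt(0.5*0.9) = 0.67082.
arg = 0.223607 + 0.67082 = 0.894427.
d = 2*arccos(0.894427) = 0.9273

0.9273


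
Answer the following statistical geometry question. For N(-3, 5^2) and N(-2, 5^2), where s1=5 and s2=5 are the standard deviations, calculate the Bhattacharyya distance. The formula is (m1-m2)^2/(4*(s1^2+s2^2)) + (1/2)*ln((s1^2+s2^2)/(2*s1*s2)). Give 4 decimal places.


Bhattacharyya distance between two Gaussians:
DB = (m1-m2)^2/(4*(s1^2+s2^2)) + (1/2)*ln((s1^2+s2^2)/(2*s1*s2)).
(m1-m2)^2 = (-1)^2 = 1.
s1^2+s2^2 = 25 + 25 = 50.
term1 = 1/200 = 0.005.
term2 = 0.5*ln(50/50.0) = 0.0.
DB = 0.005 + 0.0 = 0.0050

0.0050


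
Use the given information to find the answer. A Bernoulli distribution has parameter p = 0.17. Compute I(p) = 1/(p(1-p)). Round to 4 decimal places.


For Bernoulli(p), Fisher information is I(p) = 1/(p*(1-p)).
p = 0.17, 1-p = 0.83.
p*(1-p) = 0.1411.
I(p) = 1/0.1411 = 7.0872

7.0872


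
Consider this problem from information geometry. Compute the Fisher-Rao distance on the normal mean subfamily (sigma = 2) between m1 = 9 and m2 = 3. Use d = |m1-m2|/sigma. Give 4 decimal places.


On the fixed-variance normal subfamily, geodesic distance = |m1-m2|/sigma.
|9 - 3| = 6.
sigma = 2.
d = 6/2 = 3.0000

3.0000


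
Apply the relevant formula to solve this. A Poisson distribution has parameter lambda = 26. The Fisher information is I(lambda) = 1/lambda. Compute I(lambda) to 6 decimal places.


Fisher information for Poisson: I(lambda) = 1/lambda.
lambda = 26.
I(lambda) = 1/26 = 0.038462

0.038462


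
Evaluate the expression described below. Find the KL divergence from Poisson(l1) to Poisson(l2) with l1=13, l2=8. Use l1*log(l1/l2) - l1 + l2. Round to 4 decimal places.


KL divergence for Poisson:
KL = l1*log(l1/l2) - l1 + l2.
l1 = 13, l2 = 8.
log(13/8) = 0.485508.
l1*log(l1/l2) = 13 * 0.485508 = 6.311602.
KL = 6.311602 - 13 + 8 = 1.3116

1.3116


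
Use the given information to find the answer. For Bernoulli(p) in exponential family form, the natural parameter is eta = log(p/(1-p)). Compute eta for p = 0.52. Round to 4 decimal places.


Natural parameter for Bernoulli: eta = log(p/(1-p)).
p = 0.52, 1-p = 0.48.
p/(1-p) = 1.083333.
eta = log(1.083333) = 0.0800

0.0800


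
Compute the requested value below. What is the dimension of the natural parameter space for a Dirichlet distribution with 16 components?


Exponential family dimension calculation:
Dirichlet with 16 components has 16 natural parameters.

16


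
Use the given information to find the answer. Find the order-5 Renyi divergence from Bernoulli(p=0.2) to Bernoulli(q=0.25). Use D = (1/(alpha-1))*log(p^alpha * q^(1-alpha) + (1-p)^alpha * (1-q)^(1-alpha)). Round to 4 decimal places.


Renyi divergence of order alpha between Bernoulli distributions:
D = (1/(alpha-1))*log(p^alpha * q^(1-alpha) + (1-p)^alpha * (1-q)^(1-alpha)).
alpha = 5, p = 0.2, q = 0.25.
p^alpha * q^(1-alpha) = 0.2^5 * 0.25^-4 = 0.08192.
(1-p)^alpha * (1-q)^(1-alpha) = 0.8^5 * 0.75^-4 = 1.035631.
sum = 0.08192 + 1.035631 = 1.117551.
D = (1/4)*log(1.117551) = 0.0278

0.0278


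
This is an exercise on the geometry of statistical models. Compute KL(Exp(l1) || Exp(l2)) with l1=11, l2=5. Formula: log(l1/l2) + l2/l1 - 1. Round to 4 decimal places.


KL divergence for exponential family:
KL = log(l1/l2) + l2/l1 - 1.
log(11/5) = 0.788457.
5/11 = 0.454545.
KL = 0.788457 + 0.454545 - 1 = 0.2430

0.2430


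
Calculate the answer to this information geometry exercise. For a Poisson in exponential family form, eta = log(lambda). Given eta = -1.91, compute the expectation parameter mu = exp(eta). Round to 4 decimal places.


Expectation parameter for Poisson exponential family:
mu = exp(eta).
eta = -1.91.
mu = exp(-1.91) = 0.1481

0.1481


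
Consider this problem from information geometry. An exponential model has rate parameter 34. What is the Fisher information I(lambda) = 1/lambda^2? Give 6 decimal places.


Fisher information for exponential: I(lambda) = 1/lambda^2.
lambda = 34, lambda^2 = 1156.
I = 1/1156 = 0.000865

0.000865


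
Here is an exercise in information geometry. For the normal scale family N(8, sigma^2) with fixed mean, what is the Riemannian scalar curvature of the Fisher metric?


This family has a single free parameter, so its statistical manifold
is 1-dimensional. The Riemann curvature tensor of any 1-dimensional
Riemannian manifold vanishes identically, so R = 0.

0


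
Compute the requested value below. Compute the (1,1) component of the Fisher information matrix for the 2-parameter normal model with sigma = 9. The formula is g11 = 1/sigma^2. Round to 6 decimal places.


For the 2-parameter normal family, the Fisher metric has:
  g11 = 1/sigma^2, g22 = 2/sigma^2.
sigma = 9, sigma^2 = 81.
g11 = 0.012346

0.012346


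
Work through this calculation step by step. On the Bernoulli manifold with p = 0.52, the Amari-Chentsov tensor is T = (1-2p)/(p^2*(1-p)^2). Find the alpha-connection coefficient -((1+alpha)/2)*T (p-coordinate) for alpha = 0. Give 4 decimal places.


Skewness (Amari-Chentsov) tensor: T = (1-2p)/(p^2*(1-p)^2).
p = 0.52, 1-2p = -0.04, p^2 = 0.2704, (1-p)^2 = 0.2304.
T = -0.04/(0.2704 * 0.2304) = -0.642053.
In the p-coordinate, Gamma^(alpha) = Gamma^(0) - (alpha/2)*T with Gamma^(0) = (1/2)*g'(p) = -T/2,
so Gamma^(alpha) = -((1+alpha)/2)*T.
alpha = 0, -(1+alpha)/2 = -0.5.
Gamma = -0.5 * -0.642053 = 0.3210

0.3210


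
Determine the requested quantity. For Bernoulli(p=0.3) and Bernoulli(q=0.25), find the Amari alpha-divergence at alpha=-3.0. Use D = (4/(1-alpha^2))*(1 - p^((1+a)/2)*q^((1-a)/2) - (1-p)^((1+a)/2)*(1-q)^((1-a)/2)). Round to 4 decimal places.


Amari alpha-divergence:
D = (4/(1-alpha^2))*(1 - p^((1+a)/2)*q^((1-a)/2) - (1-p)^((1+a)/2)*(1-q)^((1-a)/2)).
alpha = -3.0, p = 0.3, q = 0.25.
e1 = (1+alpha)/2 = -1.0, e2 = (1-alpha)/2 = 2.0.
t1 = p^e1 * q^e2 = 0.3^-1.0 * 0.25^2.0 = 0.208333.
t2 = (1-p)^e1 * (1-q)^e2 = 0.7^-1.0 * 0.75^2.0 = 0.803571.
4/(1-alpha^2) = -0.5.
D = -0.5*(1 - 0.208333 - 0.803571) = 0.0060

0.0060


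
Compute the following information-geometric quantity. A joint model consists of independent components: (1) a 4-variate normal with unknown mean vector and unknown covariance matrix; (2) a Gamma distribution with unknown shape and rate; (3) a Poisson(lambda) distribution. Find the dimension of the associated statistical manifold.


The dimension of a statistical manifold equals the number of free
(independent) real parameters of the model. For a product of independent
blocks the parameter counts add.
- 4-variate normal: 4 (mean) + 4*5/2 = 10 (symmetric covariance) = 14.
- Gamma (shape, rate): 2.
- Poisson (lambda): 1.
Total = 14 + 2 + 1 = 17.
Dimension = 17

17


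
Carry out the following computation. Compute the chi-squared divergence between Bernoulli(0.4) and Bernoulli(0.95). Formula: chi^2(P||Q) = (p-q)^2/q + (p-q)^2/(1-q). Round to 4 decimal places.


Chi-squared divergence between Bernoulli distributions:
chi^2 = (p-q)^2/q + (p-q)^2/(1-q).
p = 0.4, q = 0.95, p-q = -0.55.
(p-q)^2 = 0.3025.
term1 = 0.3025/0.95 = 0.318421.
term2 = 0.3025/0.05 = 6.05.
chi^2 = 0.318421 + 6.05 = 6.3684

6.3684


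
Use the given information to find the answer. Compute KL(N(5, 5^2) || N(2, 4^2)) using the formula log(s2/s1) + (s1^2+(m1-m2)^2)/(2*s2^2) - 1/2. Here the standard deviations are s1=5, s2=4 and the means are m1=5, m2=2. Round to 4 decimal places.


KL divergence between normal distributions:
KL = log(s2/s1) + (s1^2 + (m1-m2)^2)/(2*s2^2) - 1/2.
log(4/5) = -0.223144.
(5^2 + (5-2)^2)/(2*4^2) = (25 + 9)/32 = 1.0625.
KL = -0.223144 + 1.0625 - 0.5 = 0.3394

0.3394


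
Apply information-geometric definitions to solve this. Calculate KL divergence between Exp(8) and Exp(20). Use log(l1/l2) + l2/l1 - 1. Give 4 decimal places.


KL divergence for exponential family:
KL = log(l1/l2) + l2/l1 - 1.
log(8/20) = -0.916291.
20/8 = 2.5.
KL = -0.916291 + 2.5 - 1 = 0.5837

0.5837


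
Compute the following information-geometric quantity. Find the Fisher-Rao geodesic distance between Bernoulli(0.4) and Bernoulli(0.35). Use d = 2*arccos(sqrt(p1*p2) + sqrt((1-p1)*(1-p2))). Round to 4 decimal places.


Geodesic distance on Bernoulli manifold:
d(p1,p2) = 2*arccos(sqrt(p1*p2) + sqrt((1-p1)*(1-p2))).
sqrt(p1*p2) = sqrt(0.4*0.35) = 0.374166.
sqrt((1-p1)*(1-p2)) = sqrt(0.6*0.65) = 0.6245.
arg = 0.374166 + 0.6245 = 0.998666.
d = 2*arccos(0.998666) = 0.1033

0.1033


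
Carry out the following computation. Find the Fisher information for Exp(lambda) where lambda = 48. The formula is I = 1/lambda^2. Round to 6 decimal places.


Fisher information for exponential: I(lambda) = 1/lambda^2.
lambda = 48, lambda^2 = 2304.
I = 1/2304 = 0.000434

0.000434


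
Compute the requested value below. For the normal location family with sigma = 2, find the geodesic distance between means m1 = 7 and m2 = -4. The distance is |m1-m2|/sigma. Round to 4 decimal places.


On the fixed-variance normal subfamily, geodesic distance = |m1-m2|/sigma.
|7 - -4| = 11.
sigma = 2.
d = 11/2 = 5.5000

5.5000


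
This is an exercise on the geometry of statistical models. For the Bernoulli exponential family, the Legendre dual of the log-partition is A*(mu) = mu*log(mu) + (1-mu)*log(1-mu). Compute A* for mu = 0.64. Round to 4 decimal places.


Legendre transform for Bernoulli:
A*(mu) = mu*log(mu) + (1-mu)*log(1-mu).
mu = 0.64, 1-mu = 0.36.
mu*log(mu) = 0.64*log(0.64) = -0.285624.
(1-mu)*log(1-mu) = 0.36*log(0.36) = -0.367794.
A* = -0.285624 + -0.367794 = -0.6534

-0.6534


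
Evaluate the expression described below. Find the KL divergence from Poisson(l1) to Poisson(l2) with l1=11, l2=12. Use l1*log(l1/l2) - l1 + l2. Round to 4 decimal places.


KL divergence for Poisson:
KL = l1*log(l1/l2) - l1 + l2.
l1 = 11, l2 = 12.
log(11/12) = -0.087011.
l1*log(l1/l2) = 11 * -0.087011 = -0.957125.
KL = -0.957125 - 11 + 12 = 0.0429

0.0429


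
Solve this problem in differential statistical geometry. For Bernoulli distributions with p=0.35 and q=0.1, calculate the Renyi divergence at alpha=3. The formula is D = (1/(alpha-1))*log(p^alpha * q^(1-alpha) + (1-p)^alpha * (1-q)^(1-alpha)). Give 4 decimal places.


Renyi divergence of order alpha between Bernoulli distributions:
D = (1/(alpha-1))*log(p^alpha * q^(1-alpha) + (1-p)^alpha * (1-q)^(1-alpha)).
alpha = 3, p = 0.35, q = 0.1.
p^alpha * q^(1-alpha) = 0.35^3 * 0.1^-2 = 4.2875.
(1-p)^alpha * (1-q)^(1-alpha) = 0.65^3 * 0.9^-2 = 0.339043.
sum = 4.2875 + 0.339043 = 4.626543.
D = (1/2)*log(4.626543) = 0.7659

0.7659


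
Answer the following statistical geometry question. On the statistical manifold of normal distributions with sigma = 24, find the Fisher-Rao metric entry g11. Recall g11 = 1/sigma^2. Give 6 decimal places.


For the 2-parameter normal family, the Fisher metric has:
  g11 = 1/sigma^2, g22 = 2/sigma^2.
sigma = 24, sigma^2 = 576.
g11 = 0.001736

0.001736


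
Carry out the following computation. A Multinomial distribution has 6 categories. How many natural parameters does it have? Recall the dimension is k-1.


Exponential family dimension calculation:
For Multinomial with k=6 categories, dim = k-1 = 5.

5


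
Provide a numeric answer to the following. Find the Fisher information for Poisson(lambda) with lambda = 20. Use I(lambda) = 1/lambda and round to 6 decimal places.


Fisher information for Poisson: I(lambda) = 1/lambda.
lambda = 20.
I(lambda) = 1/20 = 0.050000

0.050000


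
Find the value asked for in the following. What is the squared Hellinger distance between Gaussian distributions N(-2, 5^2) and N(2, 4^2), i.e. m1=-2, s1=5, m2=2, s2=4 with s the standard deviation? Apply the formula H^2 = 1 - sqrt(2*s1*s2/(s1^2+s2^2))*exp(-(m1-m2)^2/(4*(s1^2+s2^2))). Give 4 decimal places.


Squared Hellinger distance for Gaussians:
H^2 = 1 - sqrt(2*s1*s2/(s1^2+s2^2)) * exp(-(m1-m2)^2/(4*(s1^2+s2^2))).
s1^2 = 25, s2^2 = 16, s1^2+s2^2 = 41.
sqrt(2*5*4/(41)) = 0.98773.
(m1-m2)^2 = (-4)^2 = 16.
exp(-16/(4*41)) = exp(-0.097561) = 0.907047.
H^2 = 1 - 0.98773*0.907047 = 0.1041

0.1041


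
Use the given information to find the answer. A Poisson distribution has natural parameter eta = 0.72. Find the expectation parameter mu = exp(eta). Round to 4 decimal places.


Expectation parameter for Poisson exponential family:
mu = exp(eta).
eta = 0.72.
mu = exp(0.72) = 2.0544

2.0544


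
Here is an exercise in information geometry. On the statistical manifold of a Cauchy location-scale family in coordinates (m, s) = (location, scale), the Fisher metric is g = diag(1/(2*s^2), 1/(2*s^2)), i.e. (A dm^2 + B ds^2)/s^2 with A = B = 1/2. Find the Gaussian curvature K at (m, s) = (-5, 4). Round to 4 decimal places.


The metric has the form g = (A dm^2 + B ds^2)/s^2 with A = 1/2, B = 1/2.
Substitute u = sqrt(A/B)*m: g = B*(du^2 + ds^2)/s^2, i.e. B times the
Poincare upper half-plane metric, which has constant Gaussian curvature -1.
Scaling a 2D metric by a constant c divides the Gaussian curvature by c,
so K = -1/B = -1/(1/2) = -2.0000 everywhere (the point (m, s) = (-5, 4) is irrelevant:
the curvature is constant).
The requested Gaussian curvature is K = -2.0000.

-2.0000


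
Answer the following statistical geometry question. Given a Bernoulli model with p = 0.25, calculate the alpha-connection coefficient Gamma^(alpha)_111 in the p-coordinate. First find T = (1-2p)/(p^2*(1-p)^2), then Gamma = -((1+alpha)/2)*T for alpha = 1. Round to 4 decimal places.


Skewness (Amari-Chentsov) tensor: T = (1-2p)/(p^2*(1-p)^2).
p = 0.25, 1-2p = 0.5, p^2 = 0.0625, (1-p)^2 = 0.5625.
T = 0.5/(0.0625 * 0.5625) = 14.222222.
In the p-coordinate, Gamma^(alpha) = Gamma^(0) - (alpha/2)*T with Gamma^(0) = (1/2)*g'(p) = -T/2,
so Gamma^(alpha) = -((1+alpha)/2)*T.
alpha = 1, -(1+alpha)/2 = -1.0.
Gamma = -1.0 * 14.222222 = -14.2222

-14.2222


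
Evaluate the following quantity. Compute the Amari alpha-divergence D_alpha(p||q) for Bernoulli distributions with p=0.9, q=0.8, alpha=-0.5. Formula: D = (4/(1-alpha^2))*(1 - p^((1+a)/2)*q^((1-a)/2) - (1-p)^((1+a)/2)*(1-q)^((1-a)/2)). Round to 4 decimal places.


Amari alpha-divergence:
D = (4/(1-alpha^2))*(1 - p^((1+a)/2)*q^((1-a)/2) - (1-p)^((1+a)/2)*(1-q)^((1-a)/2)).
alpha = -0.5, p = 0.9, q = 0.8.
e1 = (1+alpha)/2 = 0.25, e2 = (1-alpha)/2 = 0.75.
t1 = p^e1 * q^e2 = 0.9^0.25 * 0.8^0.75 = 0.823907.
t2 = (1-p)^e1 * (1-q)^e2 = 0.1^0.25 * 0.2^0.75 = 0.168179.
4/(1-alpha^2) = 5.333333.
D = 5.333333*(1 - 0.823907 - 0.168179) = 0.0422

0.0422


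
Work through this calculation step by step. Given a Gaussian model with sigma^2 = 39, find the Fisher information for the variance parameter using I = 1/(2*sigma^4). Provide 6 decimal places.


Fisher information for variance: I(sigma^2) = 1/(2*sigma^4).
sigma^2 = 39, so sigma^4 = 1521.
I = 1/(2*1521) = 1/3042 = 0.000329

0.000329


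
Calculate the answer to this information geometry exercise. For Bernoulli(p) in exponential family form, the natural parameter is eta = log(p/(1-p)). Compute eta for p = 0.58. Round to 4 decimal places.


Natural parameter for Bernoulli: eta = log(p/(1-p)).
p = 0.58, 1-p = 0.42.
p/(1-p) = 1.380952.
eta = log(1.380952) = 0.3228

0.3228


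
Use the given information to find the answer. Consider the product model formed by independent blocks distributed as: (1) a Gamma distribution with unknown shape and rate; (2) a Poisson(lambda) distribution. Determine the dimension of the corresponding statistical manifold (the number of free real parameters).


The dimension of a statistical manifold equals the number of free
(independent) real parameters of the model. For a product of independent
blocks the parameter counts add.
- Gamma (shape, rate): 2.
- Poisson (lambda): 1.
Total = 2 + 1 = 3.
Dimension = 3

3


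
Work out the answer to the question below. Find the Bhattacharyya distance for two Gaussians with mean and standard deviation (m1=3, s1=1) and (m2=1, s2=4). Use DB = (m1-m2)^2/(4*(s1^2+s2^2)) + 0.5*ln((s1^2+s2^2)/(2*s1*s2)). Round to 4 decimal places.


Bhattacharyya distance between two Gaussians:
DB = (m1-m2)^2/(4*(s1^2+s2^2)) + (1/2)*ln((s1^2+s2^2)/(2*s1*s2)).
(m1-m2)^2 = (2)^2 = 4.
s1^2+s2^2 = 1 + 16 = 17.
term1 = 4/68 = 0.058824.
term2 = 0.5*ln(17/8.0) = 0.376886.
DB = 0.058824 + 0.376886 = 0.4357

0.4357


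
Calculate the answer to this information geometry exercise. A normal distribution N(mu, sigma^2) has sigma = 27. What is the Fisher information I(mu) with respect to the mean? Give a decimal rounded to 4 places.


The Fisher information for the mean of a normal distribution is I(mu) = 1/sigma^2.
sigma = 27, so sigma^2 = 729.
I(mu) = 1/729 = 0.0014

0.0014


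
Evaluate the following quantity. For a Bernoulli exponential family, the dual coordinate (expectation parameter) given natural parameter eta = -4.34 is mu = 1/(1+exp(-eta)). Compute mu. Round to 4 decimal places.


Dual coordinate (expectation parameter) for Bernoulli:
mu = 1/(1+exp(-eta)).
eta = -4.34.
exp(-eta) = exp(4.34) = 76.707539.
mu = 1/(1+76.707539) = 0.0129

0.0129


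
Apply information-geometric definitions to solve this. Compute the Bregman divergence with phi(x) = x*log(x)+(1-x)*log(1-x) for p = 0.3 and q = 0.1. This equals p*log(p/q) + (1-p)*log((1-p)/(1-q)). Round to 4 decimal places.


Bregman divergence with negative entropy generator:
D = p*log(p/q) + (1-p)*log((1-p)/(1-q)).
p = 0.3, q = 0.1.
p*log(p/q) = 0.3*log(0.3/0.1) = 0.329584.
(1-p)*log((1-p)/(1-q)) = 0.7*log(0.7/0.9) = -0.17592.
D = 0.329584 + -0.17592 = 0.1537

0.1537


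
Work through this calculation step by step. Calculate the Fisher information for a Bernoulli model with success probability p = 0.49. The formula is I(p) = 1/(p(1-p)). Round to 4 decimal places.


For Bernoulli(p), Fisher information is I(p) = 1/(p*(1-p)).
p = 0.49, 1-p = 0.51.
p*(1-p) = 0.2499.
I(p) = 1/0.2499 = 4.0016

4.0016


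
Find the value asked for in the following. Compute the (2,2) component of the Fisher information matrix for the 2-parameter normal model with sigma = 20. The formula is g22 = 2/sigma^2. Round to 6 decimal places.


For the 2-parameter normal family, the Fisher metric has:
  g11 = 1/sigma^2, g22 = 2/sigma^2.
sigma = 20, sigma^2 = 400.
g22 = 0.005000

0.005000


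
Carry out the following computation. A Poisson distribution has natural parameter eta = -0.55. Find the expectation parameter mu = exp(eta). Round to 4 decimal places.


Expectation parameter for Poisson exponential family:
mu = exp(eta).
eta = -0.55.
mu = exp(-0.55) = 0.5769

0.5769


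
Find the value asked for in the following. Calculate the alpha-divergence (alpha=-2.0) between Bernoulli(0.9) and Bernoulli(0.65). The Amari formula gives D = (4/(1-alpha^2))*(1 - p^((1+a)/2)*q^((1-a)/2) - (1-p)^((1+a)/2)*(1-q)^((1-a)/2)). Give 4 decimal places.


Amari alpha-divergence:
D = (4/(1-alpha^2))*(1 - p^((1+a)/2)*q^((1-a)/2) - (1-p)^((1+a)/2)*(1-q)^((1-a)/2)).
alpha = -2.0, p = 0.9, q = 0.65.
e1 = (1+alpha)/2 = -0.5, e2 = (1-alpha)/2 = 1.5.
t1 = p^e1 * q^e2 = 0.9^-0.5 * 0.65^1.5 = 0.552394.
t2 = (1-p)^e1 * (1-q)^e2 = 0.1^-0.5 * 0.35^1.5 = 0.65479.
4/(1-alpha^2) = -1.333333.
D = -1.333333*(1 - 0.552394 - 0.65479) = 0.2762

0.2762


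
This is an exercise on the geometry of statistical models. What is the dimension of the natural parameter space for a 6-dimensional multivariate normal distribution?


Exponential family dimension calculation:
For 6-dim MVN: mean has 6 params, covariance has 6*7/2 = 21 unique entries.
Total dim = 6 + 21 = 27.

27


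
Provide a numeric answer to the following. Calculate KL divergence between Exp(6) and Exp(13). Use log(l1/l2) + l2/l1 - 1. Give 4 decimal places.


KL divergence for exponential family:
KL = log(l1/l2) + l2/l1 - 1.
log(6/13) = -0.77319.
13/6 = 2.166667.
KL = -0.77319 + 2.166667 - 1 = 0.3935

0.3935


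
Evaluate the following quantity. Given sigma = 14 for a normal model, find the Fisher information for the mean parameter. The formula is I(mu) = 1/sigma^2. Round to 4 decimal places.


The Fisher information for the mean of a normal distribution is I(mu) = 1/sigma^2.
sigma = 14, so sigma^2 = 196.
I(mu) = 1/196 = 0.0051

0.0051


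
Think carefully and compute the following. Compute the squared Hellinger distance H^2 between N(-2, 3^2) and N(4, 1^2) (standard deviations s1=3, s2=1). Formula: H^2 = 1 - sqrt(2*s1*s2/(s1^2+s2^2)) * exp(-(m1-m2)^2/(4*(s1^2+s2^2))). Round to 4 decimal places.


Squared Hellinger distance for Gaussians:
H^2 = 1 - sqrt(2*s1*s2/(s1^2+s2^2)) * exp(-(m1-m2)^2/(4*(s1^2+s2^2))).
s1^2 = 9, s2^2 = 1, s1^2+s2^2 = 10.
sqrt(2*3*1/(10)) = 0.774597.
(m1-m2)^2 = (-6)^2 = 36.
exp(-36/(4*10)) = exp(-0.9) = 0.40657.
H^2 = 1 - 0.774597*0.40657 = 0.6851

0.6851


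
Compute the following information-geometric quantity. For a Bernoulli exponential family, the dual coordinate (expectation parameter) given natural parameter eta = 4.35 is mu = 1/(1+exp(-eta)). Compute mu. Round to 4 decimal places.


Dual coordinate (expectation parameter) for Bernoulli:
mu = 1/(1+exp(-eta)).
eta = 4.35.
exp(-eta) = exp(-4.35) = 0.012907.
mu = 1/(1+0.012907) = 0.9873

0.9873


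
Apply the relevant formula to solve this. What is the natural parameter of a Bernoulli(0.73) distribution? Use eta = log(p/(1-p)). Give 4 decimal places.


Natural parameter for Bernoulli: eta = log(p/(1-p)).
p = 0.73, 1-p = 0.27.
p/(1-p) = 2.703704.
eta = log(2.703704) = 0.9946

0.9946


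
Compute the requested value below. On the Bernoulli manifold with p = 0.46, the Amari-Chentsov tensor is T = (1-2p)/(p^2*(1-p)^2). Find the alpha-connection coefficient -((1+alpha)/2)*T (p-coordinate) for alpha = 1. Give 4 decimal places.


Skewness (Amari-Chentsov) tensor: T = (1-2p)/(p^2*(1-p)^2).
p = 0.46, 1-2p = 0.08, p^2 = 0.2116, (1-p)^2 = 0.2916.
T = 0.08/(0.2116 * 0.2916) = 1.296543.
In the p-coordinate, Gamma^(alpha) = Gamma^(0) - (alpha/2)*T with Gamma^(0) = (1/2)*g'(p) = -T/2,
so Gamma^(alpha) = -((1+alpha)/2)*T.
alpha = 1, -(1+alpha)/2 = -1.0.
Gamma = -1.0 * 1.296543 = -1.2965

-1.2965


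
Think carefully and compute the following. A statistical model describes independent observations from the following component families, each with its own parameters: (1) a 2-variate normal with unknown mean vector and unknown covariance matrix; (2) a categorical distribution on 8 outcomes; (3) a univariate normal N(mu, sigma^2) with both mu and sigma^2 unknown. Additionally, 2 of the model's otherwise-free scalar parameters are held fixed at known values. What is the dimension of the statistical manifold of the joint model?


The dimension of a statistical manifold equals the number of free
(independent) real parameters of the model. For a product of independent
blocks the parameter counts add.
- 2-variate normal: 2 (mean) + 2*3/2 = 3 (symmetric covariance) = 5.
- categorical on 8 outcomes (probabilities sum to 1): 8-1 = 7.
- normal (mu, sigma^2): 2.
Total = 5 + 7 + 2 = 14.
2 parameter(s) fixed at known values: 14 - 2 = 12.
Dimension = 12

12


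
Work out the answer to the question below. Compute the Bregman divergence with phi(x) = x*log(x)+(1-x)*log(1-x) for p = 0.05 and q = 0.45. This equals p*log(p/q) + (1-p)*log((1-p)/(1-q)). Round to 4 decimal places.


Bregman divergence with negative entropy generator:
D = p*log(p/q) + (1-p)*log((1-p)/(1-q)).
p = 0.05, q = 0.45.
p*log(p/q) = 0.05*log(0.05/0.45) = -0.109861.
(1-p)*log((1-p)/(1-q)) = 0.95*log(0.95/0.55) = 0.519217.
D = -0.109861 + 0.519217 = 0.4094

0.4094


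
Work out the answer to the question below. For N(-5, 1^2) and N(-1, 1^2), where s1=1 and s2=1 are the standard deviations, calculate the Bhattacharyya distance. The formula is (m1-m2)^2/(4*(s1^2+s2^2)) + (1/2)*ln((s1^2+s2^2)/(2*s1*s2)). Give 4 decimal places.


Bhattacharyya distance between two Gaussians:
DB = (m1-m2)^2/(4*(s1^2+s2^2)) + (1/2)*ln((s1^2+s2^2)/(2*s1*s2)).
(m1-m2)^2 = (-4)^2 = 16.
s1^2+s2^2 = 1 + 1 = 2.
term1 = 16/8 = 2.0.
term2 = 0.5*ln(2/2.0) = 0.0.
DB = 2.0 + 0.0 = 2.0000

2.0000


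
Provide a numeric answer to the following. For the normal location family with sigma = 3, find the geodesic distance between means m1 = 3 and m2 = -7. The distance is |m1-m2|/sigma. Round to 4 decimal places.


On the fixed-variance normal subfamily, geodesic distance = |m1-m2|/sigma.
|3 - -7| = 10.
sigma = 3.
d = 10/3 = 3.3333

3.3333


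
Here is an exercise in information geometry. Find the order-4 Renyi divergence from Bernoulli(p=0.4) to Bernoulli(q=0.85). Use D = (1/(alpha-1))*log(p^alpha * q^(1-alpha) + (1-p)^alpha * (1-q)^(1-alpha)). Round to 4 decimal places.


Renyi divergence of order alpha between Bernoulli distributions:
D = (1/(alpha-1))*log(p^alpha * q^(1-alpha) + (1-p)^alpha * (1-q)^(1-alpha)).
alpha = 4, p = 0.4, q = 0.85.
p^alpha * q^(1-alpha) = 0.4^4 * 0.85^-3 = 0.041685.
(1-p)^alpha * (1-q)^(1-alpha) = 0.6^4 * 0.15^-3 = 38.4.
sum = 0.041685 + 38.4 = 38.441685.
D = (1/3)*log(38.441685) = 1.2164

1.2164
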